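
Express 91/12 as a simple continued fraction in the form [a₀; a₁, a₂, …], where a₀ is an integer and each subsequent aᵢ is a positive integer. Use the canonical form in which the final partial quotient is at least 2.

[7; 1, 1, 2, 2]

91 = 7·12 + 7, so a_0 = 7
12 = 1·7 + 5, so a_1 = 1
7 = 1·5 + 2, so a_2 = 1
5 = 2·2 + 1, so a_3 = 2
2 = 2·1 + 0, so a_4 = 2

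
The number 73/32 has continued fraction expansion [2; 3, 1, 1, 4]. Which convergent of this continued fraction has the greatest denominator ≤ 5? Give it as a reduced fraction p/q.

9/4

a_0 = 2: 2/1  (≤ bound)
a_1 = 3: 7/3  (≤ bound)
a_2 = 1: 9/4  (≤ bound)
a_3 = 1: 16/7  (> 5, stop)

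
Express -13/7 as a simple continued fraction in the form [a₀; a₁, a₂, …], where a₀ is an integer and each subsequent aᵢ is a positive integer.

Repeatedly divide and take the remainder:
-13 = -2·7 + 1, so a_0 = -2
7 = 7·1 + 0, so a_1 = 7

[-2; 7]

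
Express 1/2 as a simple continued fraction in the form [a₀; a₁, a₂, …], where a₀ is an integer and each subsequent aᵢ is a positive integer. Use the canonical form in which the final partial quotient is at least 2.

⌊1/2⌋ = 0, remainder 1
⌊2/1⌋ = 2, remainder 0

[0; 2]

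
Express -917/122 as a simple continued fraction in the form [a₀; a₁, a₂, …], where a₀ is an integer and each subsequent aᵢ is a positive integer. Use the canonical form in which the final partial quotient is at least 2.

[-8; 2, 14, 1, 3]

Run the Euclidean algorithm, recording each quotient:
-917 ÷ 122 → quotient -8, remainder 59
122 ÷ 59 → quotient 2, remainder 4
59 ÷ 4 → quotient 14, remainder 3
4 ÷ 3 → quotient 1, remainder 1
3 ÷ 1 → quotient 3, remainder 0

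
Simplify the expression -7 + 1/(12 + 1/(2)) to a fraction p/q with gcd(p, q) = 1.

-173/25

Work from the innermost term outward:
Start with 2.
12 + 1/(2/1) = 12 + 1/2 = 25/2
-7 + 1/(25/2) = -7 + 2/25 = -173/25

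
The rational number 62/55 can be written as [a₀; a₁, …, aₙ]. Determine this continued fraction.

[1; 7, 1, 6]

Repeatedly divide and take the remainder:
62 ÷ 55 → quotient 1, remainder 7
55 ÷ 7 → quotient 7, remainder 6
7 ÷ 6 → quotient 1, remainder 1
6 ÷ 1 → quotient 6, remainder 0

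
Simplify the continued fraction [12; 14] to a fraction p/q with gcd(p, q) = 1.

Use the convergent recurrence hₖ = aₖ·hₖ₋₁ + hₖ₋₂ (and likewise for the denominators kₖ):
a_0 = 12: 12/1
a_1 = 14: 169/14

169/14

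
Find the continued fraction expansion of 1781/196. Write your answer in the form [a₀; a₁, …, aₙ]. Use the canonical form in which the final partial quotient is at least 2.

[9; 11, 1, 1, 8]

1781 = 9·196 + 17, so a_0 = 9
196 = 11·17 + 9, so a_1 = 11
17 = 1·9 + 8, so a_2 = 1
9 = 1·8 + 1, so a_3 = 1
8 = 8·1 + 0, so a_4 = 8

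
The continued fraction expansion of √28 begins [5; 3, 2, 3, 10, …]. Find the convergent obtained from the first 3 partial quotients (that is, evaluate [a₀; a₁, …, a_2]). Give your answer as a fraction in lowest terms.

a_0 = 5: 5/1
a_1 = 3: 16/3
a_2 = 2: 37/7

37/7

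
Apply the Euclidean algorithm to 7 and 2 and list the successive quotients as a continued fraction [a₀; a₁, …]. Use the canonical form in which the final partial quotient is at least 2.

⌊7/2⌋ = 3, remainder 1
⌊2/1⌋ = 2, remainder 0

[3; 2]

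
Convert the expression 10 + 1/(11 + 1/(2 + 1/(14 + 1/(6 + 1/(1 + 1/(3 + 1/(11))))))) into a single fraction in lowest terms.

Start with 11.
3 + 1/(11/1) = 3 + 1/11 = 34/11
1 + 1/(34/11) = 1 + 11/34 = 45/34
6 + 1/(45/34) = 6 + 34/45 = 304/45
14 + 1/(304/45) = 14 + 45/304 = 4301/304
2 + 1/(4301/304) = 2 + 304/4301 = 8906/4301
11 + 1/(8906/4301) = 11 + 4301/8906 = 102267/8906
10 + 1/(102267/8906) = 10 + 8906/102267 = 1031576/102267

1031576/102267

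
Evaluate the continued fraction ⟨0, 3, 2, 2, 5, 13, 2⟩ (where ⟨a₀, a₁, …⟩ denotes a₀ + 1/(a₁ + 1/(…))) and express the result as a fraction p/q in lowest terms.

739/2518

Use the convergent recurrence hₖ = aₖ·hₖ₋₁ + hₖ₋₂ (and likewise for the denominators kₖ):
a_0 = 0: 0/1
a_1 = 3: 1/3
a_2 = 2: 2/7
a_3 = 2: 5/17
a_4 = 5: 27/92
a_5 = 13: 356/1213
a_6 = 2: 739/2518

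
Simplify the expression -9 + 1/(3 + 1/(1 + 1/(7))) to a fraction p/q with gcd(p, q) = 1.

Start with 7.
1 + 1/(7/1) = 1 + 1/7 = 8/7
3 + 1/(8/7) = 3 + 7/8 = 31/8
-9 + 1/(31/8) = -9 + 8/31 = -271/31

-271/31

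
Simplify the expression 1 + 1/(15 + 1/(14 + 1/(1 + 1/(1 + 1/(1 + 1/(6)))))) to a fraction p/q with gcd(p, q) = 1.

4708/4415

Build up convergents one term at a time:
a_0 = 1: 1/1
a_1 = 15: 16/15
a_2 = 14: 225/211
a_3 = 1: 241/226
a_4 = 1: 466/437
a_5 = 1: 707/663
a_6 = 6: 4708/4415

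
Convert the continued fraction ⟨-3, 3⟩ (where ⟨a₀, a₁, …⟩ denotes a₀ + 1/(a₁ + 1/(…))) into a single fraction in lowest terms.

a_0 = -3: -3/1
a_1 = 3: -8/3

-8/3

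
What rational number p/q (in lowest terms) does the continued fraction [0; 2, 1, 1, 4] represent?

9/23

a_0 = 0: 0/1
a_1 = 2: 1/2
a_2 = 1: 1/3
a_3 = 1: 2/5
a_4 = 4: 9/23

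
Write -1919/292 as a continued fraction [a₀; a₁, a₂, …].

Repeatedly divide and take the remainder:
-1919 ÷ 292 → quotient -7, remainder 125
292 ÷ 125 → quotient 2, remainder 42
125 ÷ 42 → quotient 2, remainder 41
42 ÷ 41 → quotient 1, remainder 1
41 ÷ 1 → quotient 41, remainder 0

[-7; 2, 2, 1, 41]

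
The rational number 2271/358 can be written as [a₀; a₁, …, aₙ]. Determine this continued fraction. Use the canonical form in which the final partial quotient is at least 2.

[6; 2, 1, 10, 5, 2]

2271 = 6·358 + 123, so a_0 = 6
358 = 2·123 + 112, so a_1 = 2
123 = 1·112 + 11, so a_2 = 1
112 = 10·11 + 2, so a_3 = 10
11 = 5·2 + 1, so a_4 = 5
2 = 2·1 + 0, so a_5 = 2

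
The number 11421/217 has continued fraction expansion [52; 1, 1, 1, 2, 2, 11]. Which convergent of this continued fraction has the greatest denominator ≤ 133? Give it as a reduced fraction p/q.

List convergents until the denominator exceeds the bound:
a_0 = 52: 52/1  (≤ bound)
a_1 = 1: 53/1  (≤ bound)
a_2 = 1: 105/2  (≤ bound)
a_3 = 1: 158/3  (≤ bound)
a_4 = 2: 421/8  (≤ bound)
a_5 = 2: 1000/19  (≤ bound)
a_6 = 11: 11421/217  (> 133, stop)

1000/19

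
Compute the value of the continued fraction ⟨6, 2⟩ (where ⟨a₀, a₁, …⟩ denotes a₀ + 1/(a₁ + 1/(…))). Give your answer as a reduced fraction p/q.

13/2

Start with 2.
6 + 1/(2/1) = 6 + 1/2 = 13/2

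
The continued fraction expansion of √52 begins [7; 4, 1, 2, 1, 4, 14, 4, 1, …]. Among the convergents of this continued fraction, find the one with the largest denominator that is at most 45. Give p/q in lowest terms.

137/19

a_0 = 7: 7/1  (≤ bound)
a_1 = 4: 29/4  (≤ bound)
a_2 = 1: 36/5  (≤ bound)
a_3 = 2: 101/14  (≤ bound)
a_4 = 1: 137/19  (≤ bound)
a_5 = 4: 649/90  (> 45, stop)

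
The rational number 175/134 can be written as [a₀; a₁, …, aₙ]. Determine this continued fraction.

⌊175/134⌋ = 1, remainder 41
⌊134/41⌋ = 3, remainder 11
⌊41/11⌋ = 3, remainder 8
⌊11/8⌋ = 1, remainder 3
⌊8/3⌋ = 2, remainder 2
⌊3/2⌋ = 1, remainder 1
⌊2/1⌋ = 2, remainder 0

[1; 3, 3, 1, 2, 1, 2]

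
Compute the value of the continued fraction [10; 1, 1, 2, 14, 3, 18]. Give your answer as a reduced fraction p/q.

a_0 = 10: 10/1
a_1 = 1: 11/1
a_2 = 1: 21/2
a_3 = 2: 53/5
a_4 = 14: 763/72
a_5 = 3: 2342/221
a_6 = 18: 42919/4050

42919/4050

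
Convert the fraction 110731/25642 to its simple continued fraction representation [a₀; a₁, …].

[4; 3, 7, 12, 1, 1, 7, 6]

Run the Euclidean algorithm, recording each quotient:
⌊110731/25642⌋ = 4, remainder 8163
⌊25642/8163⌋ = 3, remainder 1153
⌊8163/1153⌋ = 7, remainder 92
⌊1153/92⌋ = 12, remainder 49
⌊92/49⌋ = 1, remainder 43
⌊49/43⌋ = 1, remainder 6
⌊43/6⌋ = 7, remainder 1
⌊6/1⌋ = 6, remainder 0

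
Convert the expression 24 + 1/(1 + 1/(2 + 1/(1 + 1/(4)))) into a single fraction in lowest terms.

Work from the innermost term outward:
Start with 4.
1 + 1/(4/1) = 1 + 1/4 = 5/4
2 + 1/(5/4) = 2 + 4/5 = 14/5
1 + 1/(14/5) = 1 + 5/14 = 19/14
24 + 1/(19/14) = 24 + 14/19 = 470/19

470/19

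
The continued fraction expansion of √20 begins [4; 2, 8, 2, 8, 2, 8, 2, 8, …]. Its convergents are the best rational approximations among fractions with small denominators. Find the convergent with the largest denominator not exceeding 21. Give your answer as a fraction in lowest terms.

a_0 = 4: 4/1  (≤ bound)
a_1 = 2: 9/2  (≤ bound)
a_2 = 8: 76/17  (≤ bound)
a_3 = 2: 161/36  (> 21, stop)

76/17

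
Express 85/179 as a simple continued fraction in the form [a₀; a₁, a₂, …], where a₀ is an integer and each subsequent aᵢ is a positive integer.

[0; 2, 9, 2, 4]

Repeatedly divide and take the remainder:
85 ÷ 179 → quotient 0, remainder 85
179 ÷ 85 → quotient 2, remainder 9
85 ÷ 9 → quotient 9, remainder 4
9 ÷ 4 → quotient 2, remainder 1
4 ÷ 1 → quotient 4, remainder 0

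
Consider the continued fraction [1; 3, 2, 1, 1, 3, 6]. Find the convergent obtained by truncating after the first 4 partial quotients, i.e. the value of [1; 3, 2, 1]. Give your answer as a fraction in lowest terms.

13/10

a_0 = 1: 1/1
a_1 = 3: 4/3
a_2 = 2: 9/7
a_3 = 1: 13/10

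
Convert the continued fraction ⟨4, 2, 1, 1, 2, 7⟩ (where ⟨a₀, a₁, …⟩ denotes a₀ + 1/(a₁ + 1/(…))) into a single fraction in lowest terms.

421/96

a_0 = 4: 4/1
a_1 = 2: 9/2
a_2 = 1: 13/3
a_3 = 1: 22/5
a_4 = 2: 57/13
a_5 = 7: 421/96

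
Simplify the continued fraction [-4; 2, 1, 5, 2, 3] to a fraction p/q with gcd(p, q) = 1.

a_0 = -4: -4/1
a_1 = 2: -7/2
a_2 = 1: -11/3
a_3 = 5: -62/17
a_4 = 2: -135/37
a_5 = 3: -467/128

-467/128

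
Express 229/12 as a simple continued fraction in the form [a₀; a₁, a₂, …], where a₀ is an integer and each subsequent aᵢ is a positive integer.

229 ÷ 12 → quotient 19, remainder 1
12 ÷ 1 → quotient 12, remainder 0

[19; 12]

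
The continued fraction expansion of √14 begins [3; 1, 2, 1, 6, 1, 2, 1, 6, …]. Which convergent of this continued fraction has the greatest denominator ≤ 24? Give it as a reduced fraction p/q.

15/4

List convergents until the denominator exceeds the bound:
a_0 = 3: 3/1  (≤ bound)
a_1 = 1: 4/1  (≤ bound)
a_2 = 2: 11/3  (≤ bound)
a_3 = 1: 15/4  (≤ bound)
a_4 = 6: 101/27  (> 24, stop)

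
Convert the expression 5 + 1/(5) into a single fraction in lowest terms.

Work from the innermost term outward:
Start with 5.
5 + 1/(5/1) = 5 + 1/5 = 26/5

26/5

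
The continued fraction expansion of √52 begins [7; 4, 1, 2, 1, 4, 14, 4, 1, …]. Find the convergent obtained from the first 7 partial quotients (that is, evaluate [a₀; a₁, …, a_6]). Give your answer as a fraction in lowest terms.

Work from the innermost term outward:
Start with 14.
4 + 1/(14/1) = 4 + 1/14 = 57/14
1 + 1/(57/14) = 1 + 14/57 = 71/57
2 + 1/(71/57) = 2 + 57/71 = 199/71
1 + 1/(199/71) = 1 + 71/199 = 270/199
4 + 1/(270/199) = 4 + 199/270 = 1279/270
7 + 1/(1279/270) = 7 + 270/1279 = 9223/1279

9223/1279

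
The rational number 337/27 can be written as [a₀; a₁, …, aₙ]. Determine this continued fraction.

337 ÷ 27 → quotient 12, remainder 13
27 ÷ 13 → quotient 2, remainder 1
13 ÷ 1 → quotient 13, remainder 0

[12; 2, 13]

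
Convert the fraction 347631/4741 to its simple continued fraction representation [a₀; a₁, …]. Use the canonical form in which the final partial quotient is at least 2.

Repeatedly divide and take the remainder:
347631 = 73·4741 + 1538, so a_0 = 73
4741 = 3·1538 + 127, so a_1 = 3
1538 = 12·127 + 14, so a_2 = 12
127 = 9·14 + 1, so a_3 = 9
14 = 14·1 + 0, so a_4 = 14

[73; 3, 12, 9, 14]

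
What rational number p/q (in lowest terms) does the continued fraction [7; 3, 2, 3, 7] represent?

a_0 = 7: 7/1
a_1 = 3: 22/3
a_2 = 2: 51/7
a_3 = 3: 175/24
a_4 = 7: 1276/175

1276/175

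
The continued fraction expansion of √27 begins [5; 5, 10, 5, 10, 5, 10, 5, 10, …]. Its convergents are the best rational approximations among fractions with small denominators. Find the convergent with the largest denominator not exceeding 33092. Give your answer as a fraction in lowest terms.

List convergents until the denominator exceeds the bound:
a_0 = 5: 5/1  (≤ bound)
a_1 = 5: 26/5  (≤ bound)
a_2 = 10: 265/51  (≤ bound)
a_3 = 5: 1351/260  (≤ bound)
a_4 = 10: 13775/2651  (≤ bound)
a_5 = 5: 70226/13515  (≤ bound)
a_6 = 10: 716035/137801  (> 33092, stop)

70226/13515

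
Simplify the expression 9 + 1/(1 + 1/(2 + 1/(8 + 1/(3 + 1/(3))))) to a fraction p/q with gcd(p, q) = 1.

2507/259

Start with 3.
3 + 1/(3/1) = 3 + 1/3 = 10/3
8 + 1/(10/3) = 8 + 3/10 = 83/10
2 + 1/(83/10) = 2 + 10/83 = 176/83
1 + 1/(176/83) = 1 + 83/176 = 259/176
9 + 1/(259/176) = 9 + 176/259 = 2507/259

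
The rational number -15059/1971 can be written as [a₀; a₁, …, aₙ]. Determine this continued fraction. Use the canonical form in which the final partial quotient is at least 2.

-15059 = -8·1971 + 709, so a_0 = -8
1971 = 2·709 + 553, so a_1 = 2
709 = 1·553 + 156, so a_2 = 1
553 = 3·156 + 85, so a_3 = 3
156 = 1·85 + 71, so a_4 = 1
85 = 1·71 + 14, so a_5 = 1
71 = 5·14 + 1, so a_6 = 5
14 = 14·1 + 0, so a_7 = 14

[-8; 2, 1, 3, 1, 1, 5, 14]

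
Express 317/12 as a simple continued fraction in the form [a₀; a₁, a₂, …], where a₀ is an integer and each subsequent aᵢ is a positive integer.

[26; 2, 2, 2]

Repeatedly divide and take the remainder:
⌊317/12⌋ = 26, remainder 5
⌊12/5⌋ = 2, remainder 2
⌊5/2⌋ = 2, remainder 1
⌊2/1⌋ = 2, remainder 0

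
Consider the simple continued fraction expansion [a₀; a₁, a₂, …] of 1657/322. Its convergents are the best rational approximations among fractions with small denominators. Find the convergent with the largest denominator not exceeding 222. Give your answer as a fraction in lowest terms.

705/137

a_0 = 5: 5/1  (≤ bound)
a_1 = 6: 31/6  (≤ bound)
a_2 = 1: 36/7  (≤ bound)
a_3 = 5: 211/41  (≤ bound)
a_4 = 1: 247/48  (≤ bound)
a_5 = 2: 705/137  (≤ bound)
a_6 = 2: 1657/322  (> 222, stop)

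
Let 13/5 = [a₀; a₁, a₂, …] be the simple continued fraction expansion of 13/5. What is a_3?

2

Run the Euclidean algorithm, recording each quotient:
13 = 2·5 + 3, so a_0 = 2
5 = 1·3 + 2, so a_1 = 1
3 = 1·2 + 1, so a_2 = 1
2 = 2·1 + 0, so a_3 = 2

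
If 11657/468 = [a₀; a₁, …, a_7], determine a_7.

2

Apply division with remainder until the remainder is 0:
11657 = 24·468 + 425, so a_0 = 24
468 = 1·425 + 43, so a_1 = 1
425 = 9·43 + 38, so a_2 = 9
43 = 1·38 + 5, so a_3 = 1
38 = 7·5 + 3, so a_4 = 7
5 = 1·3 + 2, so a_5 = 1
3 = 1·2 + 1, so a_6 = 1
2 = 2·1 + 0, so a_7 = 2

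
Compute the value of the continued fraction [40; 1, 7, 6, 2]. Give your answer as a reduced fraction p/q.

Start with 2.
6 + 1/(2/1) = 6 + 1/2 = 13/2
7 + 1/(13/2) = 7 + 2/13 = 93/13
1 + 1/(93/13) = 1 + 13/93 = 106/93
40 + 1/(106/93) = 40 + 93/106 = 4333/106

4333/106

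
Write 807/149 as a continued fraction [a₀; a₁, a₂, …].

807 = 5·149 + 62, so a_0 = 5
149 = 2·62 + 25, so a_1 = 2
62 = 2·25 + 12, so a_2 = 2
25 = 2·12 + 1, so a_3 = 2
12 = 12·1 + 0, so a_4 = 12

[5; 2, 2, 2, 12]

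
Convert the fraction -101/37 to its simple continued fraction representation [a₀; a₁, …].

-101 = -3·37 + 10, so a_0 = -3
37 = 3·10 + 7, so a_1 = 3
10 = 1·7 + 3, so a_2 = 1
7 = 2·3 + 1, so a_3 = 2
3 = 3·1 + 0, so a_4 = 3

[-3; 3, 1, 2, 3]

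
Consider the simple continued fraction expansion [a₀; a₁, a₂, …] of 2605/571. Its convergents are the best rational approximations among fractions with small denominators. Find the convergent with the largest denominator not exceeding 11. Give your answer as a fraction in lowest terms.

List convergents until the denominator exceeds the bound:
a_0 = 4: 4/1  (≤ bound)
a_1 = 1: 5/1  (≤ bound)
a_2 = 1: 9/2  (≤ bound)
a_3 = 3: 32/7  (≤ bound)
a_4 = 1: 41/9  (≤ bound)
a_5 = 1: 73/16  (> 11, stop)

41/9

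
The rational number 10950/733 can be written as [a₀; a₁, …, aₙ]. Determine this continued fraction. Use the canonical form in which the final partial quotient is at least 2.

Apply division with remainder until the remainder is 0:
10950 ÷ 733 → quotient 14, remainder 688
733 ÷ 688 → quotient 1, remainder 45
688 ÷ 45 → quotient 15, remainder 13
45 ÷ 13 → quotient 3, remainder 6
13 ÷ 6 → quotient 2, remainder 1
6 ÷ 1 → quotient 6, remainder 0

[14; 1, 15, 3, 2, 6]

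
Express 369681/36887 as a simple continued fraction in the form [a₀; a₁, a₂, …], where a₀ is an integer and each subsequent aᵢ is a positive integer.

[10; 45, 2, 14, 1, 1, 13]

369681 ÷ 36887 → quotient 10, remainder 811
36887 ÷ 811 → quotient 45, remainder 392
811 ÷ 392 → quotient 2, remainder 27
392 ÷ 27 → quotient 14, remainder 14
27 ÷ 14 → quotient 1, remainder 13
14 ÷ 13 → quotient 1, remainder 1
13 ÷ 1 → quotient 13, remainder 0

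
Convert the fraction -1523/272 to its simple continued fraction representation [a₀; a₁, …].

[-6; 2, 2, 54]

-1523 = -6·272 + 109, so a_0 = -6
272 = 2·109 + 54, so a_1 = 2
109 = 2·54 + 1, so a_2 = 2
54 = 54·1 + 0, so a_3 = 54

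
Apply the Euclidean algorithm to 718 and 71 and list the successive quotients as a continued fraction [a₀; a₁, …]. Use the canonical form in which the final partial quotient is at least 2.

[10; 8, 1, 7]

Run the Euclidean algorithm, recording each quotient:
718 = 10·71 + 8, so a_0 = 10
71 = 8·8 + 7, so a_1 = 8
8 = 1·7 + 1, so a_2 = 1
7 = 7·1 + 0, so a_3 = 7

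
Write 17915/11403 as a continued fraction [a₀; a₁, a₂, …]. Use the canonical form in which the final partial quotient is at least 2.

Repeatedly divide and take the remainder:
⌊17915/11403⌋ = 1, remainder 6512
⌊11403/6512⌋ = 1, remainder 4891
⌊6512/4891⌋ = 1, remainder 1621
⌊4891/1621⌋ = 3, remainder 28
⌊1621/28⌋ = 57, remainder 25
⌊28/25⌋ = 1, remainder 3
⌊25/3⌋ = 8, remainder 1
⌊3/1⌋ = 3, remainder 0

[1; 1, 1, 3, 57, 1, 8, 3]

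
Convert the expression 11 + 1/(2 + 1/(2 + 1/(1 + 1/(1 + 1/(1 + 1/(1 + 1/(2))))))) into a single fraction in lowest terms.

Start with 2.
1 + 1/(2/1) = 1 + 1/2 = 3/2
1 + 1/(3/2) = 1 + 2/3 = 5/3
1 + 1/(5/3) = 1 + 3/5 = 8/5
1 + 1/(8/5) = 1 + 5/8 = 13/8
2 + 1/(13/8) = 2 + 8/13 = 34/13
2 + 1/(34/13) = 2 + 13/34 = 81/34
11 + 1/(81/34) = 11 + 34/81 = 925/81

925/81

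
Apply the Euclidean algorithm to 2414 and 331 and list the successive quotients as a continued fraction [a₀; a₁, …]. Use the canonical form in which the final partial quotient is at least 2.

[7; 3, 2, 2, 2, 1, 5]

Apply division with remainder until the remainder is 0:
⌊2414/331⌋ = 7, remainder 97
⌊331/97⌋ = 3, remainder 40
⌊97/40⌋ = 2, remainder 17
⌊40/17⌋ = 2, remainder 6
⌊17/6⌋ = 2, remainder 5
⌊6/5⌋ = 1, remainder 1
⌊5/1⌋ = 5, remainder 0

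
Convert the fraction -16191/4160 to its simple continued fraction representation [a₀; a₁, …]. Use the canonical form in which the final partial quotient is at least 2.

Repeatedly divide and take the remainder:
-16191 ÷ 4160 → quotient -4, remainder 449
4160 ÷ 449 → quotient 9, remainder 119
449 ÷ 119 → quotient 3, remainder 92
119 ÷ 92 → quotient 1, remainder 27
92 ÷ 27 → quotient 3, remainder 11
27 ÷ 11 → quotient 2, remainder 5
11 ÷ 5 → quotient 2, remainder 1
5 ÷ 1 → quotient 5, remainder 0

[-4; 9, 3, 1, 3, 2, 2, 5]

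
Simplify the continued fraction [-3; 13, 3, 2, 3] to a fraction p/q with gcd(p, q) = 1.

a_0 = -3: -3/1
a_1 = 13: -38/13
a_2 = 3: -117/40
a_3 = 2: -272/93
a_4 = 3: -933/319

-933/319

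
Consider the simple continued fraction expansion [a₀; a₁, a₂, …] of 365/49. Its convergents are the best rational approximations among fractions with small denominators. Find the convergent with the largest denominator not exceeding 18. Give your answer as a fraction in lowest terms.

67/9

List convergents until the denominator exceeds the bound:
a_0 = 7: 7/1  (≤ bound)
a_1 = 2: 15/2  (≤ bound)
a_2 = 4: 67/9  (≤ bound)
a_3 = 2: 149/20  (> 18, stop)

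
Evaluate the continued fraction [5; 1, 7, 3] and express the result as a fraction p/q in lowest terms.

Starting at the tail and folding back:
Start with 3.
7 + 1/(3/1) = 7 + 1/3 = 22/3
1 + 1/(22/3) = 1 + 3/22 = 25/22
5 + 1/(25/22) = 5 + 22/25 = 147/25

147/25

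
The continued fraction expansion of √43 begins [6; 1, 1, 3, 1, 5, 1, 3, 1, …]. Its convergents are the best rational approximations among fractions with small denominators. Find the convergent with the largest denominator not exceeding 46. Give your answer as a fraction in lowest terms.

List convergents until the denominator exceeds the bound:
a_0 = 6: 6/1  (≤ bound)
a_1 = 1: 7/1  (≤ bound)
a_2 = 1: 13/2  (≤ bound)
a_3 = 3: 46/7  (≤ bound)
a_4 = 1: 59/9  (≤ bound)
a_5 = 5: 341/52  (> 46, stop)

59/9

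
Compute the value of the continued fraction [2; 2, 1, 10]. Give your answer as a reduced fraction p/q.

75/32

Compute successive convergents:
a_0 = 2: 2/1
a_1 = 2: 5/2
a_2 = 1: 7/3
a_3 = 10: 75/32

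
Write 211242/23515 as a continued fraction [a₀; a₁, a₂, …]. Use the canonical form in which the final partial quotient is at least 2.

211242 ÷ 23515 → quotient 8, remainder 23122
23515 ÷ 23122 → quotient 1, remainder 393
23122 ÷ 393 → quotient 58, remainder 328
393 ÷ 328 → quotient 1, remainder 65
328 ÷ 65 → quotient 5, remainder 3
65 ÷ 3 → quotient 21, remainder 2
3 ÷ 2 → quotient 1, remainder 1
2 ÷ 1 → quotient 2, remainder 0

[8; 1, 58, 1, 5, 21, 1, 2]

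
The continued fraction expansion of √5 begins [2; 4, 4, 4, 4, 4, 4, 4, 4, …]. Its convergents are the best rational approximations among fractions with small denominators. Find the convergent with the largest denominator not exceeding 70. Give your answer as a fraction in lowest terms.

a_0 = 2: 2/1  (≤ bound)
a_1 = 4: 9/4  (≤ bound)
a_2 = 4: 38/17  (≤ bound)
a_3 = 4: 161/72  (> 70, stop)

38/17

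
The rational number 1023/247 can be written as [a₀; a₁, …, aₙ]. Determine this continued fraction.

Apply division with remainder until the remainder is 0:
1023 ÷ 247 → quotient 4, remainder 35
247 ÷ 35 → quotient 7, remainder 2
35 ÷ 2 → quotient 17, remainder 1
2 ÷ 1 → quotient 2, remainder 0

[4; 7, 17, 2]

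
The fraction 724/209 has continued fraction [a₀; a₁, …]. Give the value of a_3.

2

724 = 3·209 + 97, so a_0 = 3
209 = 2·97 + 15, so a_1 = 2
97 = 6·15 + 7, so a_2 = 6
15 = 2·7 + 1, so a_3 = 2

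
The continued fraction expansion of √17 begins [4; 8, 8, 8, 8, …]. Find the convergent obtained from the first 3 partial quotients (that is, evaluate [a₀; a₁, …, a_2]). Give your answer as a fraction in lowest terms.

Starting at the tail and folding back:
Start with 8.
8 + 1/(8/1) = 8 + 1/8 = 65/8
4 + 1/(65/8) = 4 + 8/65 = 268/65

268/65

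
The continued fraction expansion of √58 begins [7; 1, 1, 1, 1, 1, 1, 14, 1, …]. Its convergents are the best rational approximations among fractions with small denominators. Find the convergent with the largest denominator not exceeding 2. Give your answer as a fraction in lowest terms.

a_0 = 7: 7/1  (≤ bound)
a_1 = 1: 8/1  (≤ bound)
a_2 = 1: 15/2  (≤ bound)
a_3 = 1: 23/3  (> 2, stop)

15/2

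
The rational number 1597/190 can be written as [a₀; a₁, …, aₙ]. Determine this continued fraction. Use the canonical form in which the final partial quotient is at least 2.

[8; 2, 2, 7, 5]

Apply division with remainder until the remainder is 0:
⌊1597/190⌋ = 8, remainder 77
⌊190/77⌋ = 2, remainder 36
⌊77/36⌋ = 2, remainder 5
⌊36/5⌋ = 7, remainder 1
⌊5/1⌋ = 5, remainder 0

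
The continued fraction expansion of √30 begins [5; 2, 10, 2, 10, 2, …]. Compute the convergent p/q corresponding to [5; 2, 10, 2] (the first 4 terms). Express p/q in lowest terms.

241/44

a_0 = 5: 5/1
a_1 = 2: 11/2
a_2 = 10: 115/21
a_3 = 2: 241/44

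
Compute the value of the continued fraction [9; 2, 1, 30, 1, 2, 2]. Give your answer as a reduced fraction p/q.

Start with 2.
2 + 1/(2/1) = 2 + 1/2 = 5/2
1 + 1/(5/2) = 1 + 2/5 = 7/5
30 + 1/(7/5) = 30 + 5/7 = 215/7
1 + 1/(215/7) = 1 + 7/215 = 222/215
2 + 1/(222/215) = 2 + 215/222 = 659/222
9 + 1/(659/222) = 9 + 222/659 = 6153/659

6153/659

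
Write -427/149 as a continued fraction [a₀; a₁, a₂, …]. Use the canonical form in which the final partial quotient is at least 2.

-427 ÷ 149 → quotient -3, remainder 20
149 ÷ 20 → quotient 7, remainder 9
20 ÷ 9 → quotient 2, remainder 2
9 ÷ 2 → quotient 4, remainder 1
2 ÷ 1 → quotient 2, remainder 0

[-3; 7, 2, 4, 2]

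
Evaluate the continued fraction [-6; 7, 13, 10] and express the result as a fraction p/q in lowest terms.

Use the convergent recurrence hₖ = aₖ·hₖ₋₁ + hₖ₋₂ (and likewise for the denominators kₖ):
a_0 = -6: -6/1
a_1 = 7: -41/7
a_2 = 13: -539/92
a_3 = 10: -5431/927

-5431/927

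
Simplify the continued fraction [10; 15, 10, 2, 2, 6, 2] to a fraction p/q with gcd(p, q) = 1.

109108/10839

Start with 2.
6 + 1/(2/1) = 6 + 1/2 = 13/2
2 + 1/(13/2) = 2 + 2/13 = 28/13
2 + 1/(28/13) = 2 + 13/28 = 69/28
10 + 1/(69/28) = 10 + 28/69 = 718/69
15 + 1/(718/69) = 15 + 69/718 = 10839/718
10 + 1/(10839/718) = 10 + 718/10839 = 109108/10839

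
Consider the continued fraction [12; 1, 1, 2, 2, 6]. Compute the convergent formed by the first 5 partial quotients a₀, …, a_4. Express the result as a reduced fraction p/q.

Starting at the tail and folding back:
Start with 2.
2 + 1/(2/1) = 2 + 1/2 = 5/2
1 + 1/(5/2) = 1 + 2/5 = 7/5
1 + 1/(7/5) = 1 + 5/7 = 12/7
12 + 1/(12/7) = 12 + 7/12 = 151/12

151/12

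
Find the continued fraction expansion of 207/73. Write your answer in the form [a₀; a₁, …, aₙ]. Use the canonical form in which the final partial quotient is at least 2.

Run the Euclidean algorithm, recording each quotient:
207 ÷ 73 → quotient 2, remainder 61
73 ÷ 61 → quotient 1, remainder 12
61 ÷ 12 → quotient 5, remainder 1
12 ÷ 1 → quotient 12, remainder 0

[2; 1, 5, 12]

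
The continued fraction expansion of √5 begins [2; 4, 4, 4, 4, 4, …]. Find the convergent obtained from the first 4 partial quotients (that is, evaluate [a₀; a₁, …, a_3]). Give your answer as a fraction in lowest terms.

161/72

a_0 = 2: 2/1
a_1 = 4: 9/4
a_2 = 4: 38/17
a_3 = 4: 161/72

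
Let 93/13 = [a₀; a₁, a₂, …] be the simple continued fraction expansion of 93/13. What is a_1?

Apply division with remainder until the remainder is 0:
93 = 7·13 + 2, so a_0 = 7
13 = 6·2 + 1, so a_1 = 6

6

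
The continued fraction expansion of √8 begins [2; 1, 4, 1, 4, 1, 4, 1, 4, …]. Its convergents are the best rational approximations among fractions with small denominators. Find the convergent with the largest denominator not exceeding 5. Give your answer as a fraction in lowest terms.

14/5

a_0 = 2: 2/1  (≤ bound)
a_1 = 1: 3/1  (≤ bound)
a_2 = 4: 14/5  (≤ bound)
a_3 = 1: 17/6  (> 5, stop)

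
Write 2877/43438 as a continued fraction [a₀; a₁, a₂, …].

2877 = 0·43438 + 2877, so a_0 = 0
43438 = 15·2877 + 283, so a_1 = 15
2877 = 10·283 + 47, so a_2 = 10
283 = 6·47 + 1, so a_3 = 6
47 = 47·1 + 0, so a_4 = 47

[0; 15, 10, 6, 47]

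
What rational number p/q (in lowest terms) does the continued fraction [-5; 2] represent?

-9/2

Build up convergents one term at a time:
a_0 = -5: -5/1
a_1 = 2: -9/2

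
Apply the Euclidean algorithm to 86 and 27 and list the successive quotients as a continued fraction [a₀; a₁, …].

86 = 3·27 + 5, so a_0 = 3
27 = 5·5 + 2, so a_1 = 5
5 = 2·2 + 1, so a_2 = 2
2 = 2·1 + 0, so a_3 = 2

[3; 5, 2, 2]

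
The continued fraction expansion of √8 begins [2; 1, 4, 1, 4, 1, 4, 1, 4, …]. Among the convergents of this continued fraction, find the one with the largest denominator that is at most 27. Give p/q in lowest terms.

a_0 = 2: 2/1  (≤ bound)
a_1 = 1: 3/1  (≤ bound)
a_2 = 4: 14/5  (≤ bound)
a_3 = 1: 17/6  (≤ bound)
a_4 = 4: 82/29  (> 27, stop)

17/6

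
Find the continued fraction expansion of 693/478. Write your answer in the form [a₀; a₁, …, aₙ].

Repeatedly divide and take the remainder:
693 ÷ 478 → quotient 1, remainder 215
478 ÷ 215 → quotient 2, remainder 48
215 ÷ 48 → quotient 4, remainder 23
48 ÷ 23 → quotient 2, remainder 2
23 ÷ 2 → quotient 11, remainder 1
2 ÷ 1 → quotient 2, remainder 0

[1; 2, 4, 2, 11, 2]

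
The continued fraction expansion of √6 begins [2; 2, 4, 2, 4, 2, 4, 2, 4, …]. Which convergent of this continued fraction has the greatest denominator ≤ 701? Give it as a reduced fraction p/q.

a_0 = 2: 2/1  (≤ bound)
a_1 = 2: 5/2  (≤ bound)
a_2 = 4: 22/9  (≤ bound)
a_3 = 2: 49/20  (≤ bound)
a_4 = 4: 218/89  (≤ bound)
a_5 = 2: 485/198  (≤ bound)
a_6 = 4: 2158/881  (> 701, stop)

485/198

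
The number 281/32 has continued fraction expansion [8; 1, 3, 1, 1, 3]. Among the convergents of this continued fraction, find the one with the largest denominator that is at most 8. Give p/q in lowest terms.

44/5

List convergents until the denominator exceeds the bound:
a_0 = 8: 8/1  (≤ bound)
a_1 = 1: 9/1  (≤ bound)
a_2 = 3: 35/4  (≤ bound)
a_3 = 1: 44/5  (≤ bound)
a_4 = 1: 79/9  (> 8, stop)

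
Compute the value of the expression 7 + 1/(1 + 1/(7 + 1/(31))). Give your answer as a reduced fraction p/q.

1961/249

Start with 31.
7 + 1/(31/1) = 7 + 1/31 = 218/31
1 + 1/(218/31) = 1 + 31/218 = 249/218
7 + 1/(249/218) = 7 + 218/249 = 1961/249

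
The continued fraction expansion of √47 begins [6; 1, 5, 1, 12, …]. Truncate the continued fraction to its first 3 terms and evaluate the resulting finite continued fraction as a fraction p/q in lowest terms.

Compute successive convergents:
a_0 = 6: 6/1
a_1 = 1: 7/1
a_2 = 5: 41/6

41/6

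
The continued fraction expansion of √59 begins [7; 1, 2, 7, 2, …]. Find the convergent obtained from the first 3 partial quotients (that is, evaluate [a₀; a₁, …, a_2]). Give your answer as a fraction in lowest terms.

Use the convergent recurrence hₖ = aₖ·hₖ₋₁ + hₖ₋₂ (and likewise for the denominators kₖ):
a_0 = 7: 7/1
a_1 = 1: 8/1
a_2 = 2: 23/3

23/3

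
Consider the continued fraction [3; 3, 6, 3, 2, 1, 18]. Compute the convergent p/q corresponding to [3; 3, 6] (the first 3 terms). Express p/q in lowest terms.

63/19

Use the convergent recurrence hₖ = aₖ·hₖ₋₁ + hₖ₋₂ (and likewise for the denominators kₖ):
a_0 = 3: 3/1
a_1 = 3: 10/3
a_2 = 6: 63/19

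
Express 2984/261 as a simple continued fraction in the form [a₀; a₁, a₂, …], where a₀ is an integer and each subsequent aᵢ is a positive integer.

Repeatedly divide and take the remainder:
2984 = 11·261 + 113, so a_0 = 11
261 = 2·113 + 35, so a_1 = 2
113 = 3·35 + 8, so a_2 = 3
35 = 4·8 + 3, so a_3 = 4
8 = 2·3 + 2, so a_4 = 2
3 = 1·2 + 1, so a_5 = 1
2 = 2·1 + 0, so a_6 = 2

[11; 2, 3, 4, 2, 1, 2]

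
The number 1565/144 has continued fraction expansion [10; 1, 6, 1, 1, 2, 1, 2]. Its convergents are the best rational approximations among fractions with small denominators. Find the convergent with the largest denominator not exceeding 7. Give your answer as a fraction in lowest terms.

a_0 = 10: 10/1  (≤ bound)
a_1 = 1: 11/1  (≤ bound)
a_2 = 6: 76/7  (≤ bound)
a_3 = 1: 87/8  (> 7, stop)

76/7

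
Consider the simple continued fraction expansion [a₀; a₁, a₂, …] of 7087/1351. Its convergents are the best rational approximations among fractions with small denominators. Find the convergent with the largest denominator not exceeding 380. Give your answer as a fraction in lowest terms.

619/118

a_0 = 5: 5/1  (≤ bound)
a_1 = 4: 21/4  (≤ bound)
a_2 = 14: 299/57  (≤ bound)
a_3 = 2: 619/118  (≤ bound)
a_4 = 3: 2156/411  (> 380, stop)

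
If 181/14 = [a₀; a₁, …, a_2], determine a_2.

181 ÷ 14 → quotient 12, remainder 13
14 ÷ 13 → quotient 1, remainder 1
13 ÷ 1 → quotient 13, remainder 0

13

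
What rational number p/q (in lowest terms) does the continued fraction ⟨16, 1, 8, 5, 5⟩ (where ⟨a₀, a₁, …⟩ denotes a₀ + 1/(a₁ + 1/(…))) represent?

4037/239

Start with 5.
5 + 1/(5/1) = 5 + 1/5 = 26/5
8 + 1/(26/5) = 8 + 5/26 = 213/26
1 + 1/(213/26) = 1 + 26/213 = 239/213
16 + 1/(239/213) = 16 + 213/239 = 4037/239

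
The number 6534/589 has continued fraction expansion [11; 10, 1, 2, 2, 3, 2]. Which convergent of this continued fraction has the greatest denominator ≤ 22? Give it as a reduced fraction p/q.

List convergents until the denominator exceeds the bound:
a_0 = 11: 11/1  (≤ bound)
a_1 = 10: 111/10  (≤ bound)
a_2 = 1: 122/11  (≤ bound)
a_3 = 2: 355/32  (> 22, stop)

122/11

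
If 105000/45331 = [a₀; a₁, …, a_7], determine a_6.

2

Apply division with remainder until the remainder is 0:
⌊105000/45331⌋ = 2, remainder 14338
⌊45331/14338⌋ = 3, remainder 2317
⌊14338/2317⌋ = 6, remainder 436
⌊2317/436⌋ = 5, remainder 137
⌊436/137⌋ = 3, remainder 25
⌊137/25⌋ = 5, remainder 12
⌊25/12⌋ = 2, remainder 1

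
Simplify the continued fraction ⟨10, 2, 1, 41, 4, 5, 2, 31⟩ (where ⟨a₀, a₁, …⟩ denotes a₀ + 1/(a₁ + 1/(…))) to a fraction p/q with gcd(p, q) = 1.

a_0 = 10: 10/1
a_1 = 2: 21/2
a_2 = 1: 31/3
a_3 = 41: 1292/125
a_4 = 4: 5199/503
a_5 = 5: 27287/2640
a_6 = 2: 59773/5783
a_7 = 31: 1880250/181913

1880250/181913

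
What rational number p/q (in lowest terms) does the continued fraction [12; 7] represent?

Build up convergents one term at a time:
a_0 = 12: 12/1
a_1 = 7: 85/7

85/7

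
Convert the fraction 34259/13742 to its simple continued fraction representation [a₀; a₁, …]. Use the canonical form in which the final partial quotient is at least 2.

⌊34259/13742⌋ = 2, remainder 6775
⌊13742/6775⌋ = 2, remainder 192
⌊6775/192⌋ = 35, remainder 55
⌊192/55⌋ = 3, remainder 27
⌊55/27⌋ = 2, remainder 1
⌊27/1⌋ = 27, remainder 0

[2; 2, 35, 3, 2, 27]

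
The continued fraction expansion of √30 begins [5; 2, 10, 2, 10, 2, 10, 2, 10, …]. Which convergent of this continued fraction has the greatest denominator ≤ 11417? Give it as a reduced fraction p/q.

55435/10121

a_0 = 5: 5/1  (≤ bound)
a_1 = 2: 11/2  (≤ bound)
a_2 = 10: 115/21  (≤ bound)
a_3 = 2: 241/44  (≤ bound)
a_4 = 10: 2525/461  (≤ bound)
a_5 = 2: 5291/966  (≤ bound)
a_6 = 10: 55435/10121  (≤ bound)
a_7 = 2: 116161/21208  (> 11417, stop)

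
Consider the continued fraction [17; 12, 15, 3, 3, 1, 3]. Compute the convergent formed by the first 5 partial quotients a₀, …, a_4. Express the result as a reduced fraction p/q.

a_0 = 17: 17/1
a_1 = 12: 205/12
a_2 = 15: 3092/181
a_3 = 3: 9481/555
a_4 = 3: 31535/1846

31535/1846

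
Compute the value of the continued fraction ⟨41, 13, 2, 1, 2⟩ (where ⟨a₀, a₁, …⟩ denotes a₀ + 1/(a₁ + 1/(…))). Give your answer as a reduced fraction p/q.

4395/107

a_0 = 41: 41/1
a_1 = 13: 534/13
a_2 = 2: 1109/27
a_3 = 1: 1643/40
a_4 = 2: 4395/107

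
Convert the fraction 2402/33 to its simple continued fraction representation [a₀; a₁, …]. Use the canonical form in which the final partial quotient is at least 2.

[72; 1, 3, 1, 2, 2]

2402 = 72·33 + 26, so a_0 = 72
33 = 1·26 + 7, so a_1 = 1
26 = 3·7 + 5, so a_2 = 3
7 = 1·5 + 2, so a_3 = 1
5 = 2·2 + 1, so a_4 = 2
2 = 2·1 + 0, so a_5 = 2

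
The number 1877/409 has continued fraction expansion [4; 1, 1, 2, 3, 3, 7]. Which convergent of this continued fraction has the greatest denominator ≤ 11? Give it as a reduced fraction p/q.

List convergents until the denominator exceeds the bound:
a_0 = 4: 4/1  (≤ bound)
a_1 = 1: 5/1  (≤ bound)
a_2 = 1: 9/2  (≤ bound)
a_3 = 2: 23/5  (≤ bound)
a_4 = 3: 78/17  (> 11, stop)

23/5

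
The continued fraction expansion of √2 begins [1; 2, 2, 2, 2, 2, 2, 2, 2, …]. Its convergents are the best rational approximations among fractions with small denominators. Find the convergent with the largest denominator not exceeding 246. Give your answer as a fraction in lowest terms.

List convergents until the denominator exceeds the bound:
a_0 = 1: 1/1  (≤ bound)
a_1 = 2: 3/2  (≤ bound)
a_2 = 2: 7/5  (≤ bound)
a_3 = 2: 17/12  (≤ bound)
a_4 = 2: 41/29  (≤ bound)
a_5 = 2: 99/70  (≤ bound)
a_6 = 2: 239/169  (≤ bound)
a_7 = 2: 577/408  (> 246, stop)

239/169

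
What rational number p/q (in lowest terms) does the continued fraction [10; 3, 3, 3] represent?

Collapse the nested fraction from the inside out:
Start with 3.
3 + 1/(3/1) = 3 + 1/3 = 10/3
3 + 1/(10/3) = 3 + 3/10 = 33/10
10 + 1/(33/10) = 10 + 10/33 = 340/33

340/33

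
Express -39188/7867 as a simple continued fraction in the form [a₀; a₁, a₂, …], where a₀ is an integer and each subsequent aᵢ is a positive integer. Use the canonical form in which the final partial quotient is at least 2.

[-5; 53, 1, 1, 14, 5]

-39188 ÷ 7867 → quotient -5, remainder 147
7867 ÷ 147 → quotient 53, remainder 76
147 ÷ 76 → quotient 1, remainder 71
76 ÷ 71 → quotient 1, remainder 5
71 ÷ 5 → quotient 14, remainder 1
5 ÷ 1 → quotient 5, remainder 0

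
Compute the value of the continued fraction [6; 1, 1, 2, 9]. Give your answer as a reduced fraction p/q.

Start with 9.
2 + 1/(9/1) = 2 + 1/9 = 19/9
1 + 1/(19/9) = 1 + 9/19 = 28/19
1 + 1/(28/19) = 1 + 19/28 = 47/28
6 + 1/(47/28) = 6 + 28/47 = 310/47

310/47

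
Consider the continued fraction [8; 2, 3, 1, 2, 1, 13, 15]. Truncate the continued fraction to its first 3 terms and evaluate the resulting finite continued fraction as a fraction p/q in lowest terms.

Compute successive convergents:
a_0 = 8: 8/1
a_1 = 2: 17/2
a_2 = 3: 59/7

59/7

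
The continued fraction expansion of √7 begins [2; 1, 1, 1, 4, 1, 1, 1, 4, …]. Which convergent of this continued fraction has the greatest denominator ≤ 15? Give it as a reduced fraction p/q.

a_0 = 2: 2/1  (≤ bound)
a_1 = 1: 3/1  (≤ bound)
a_2 = 1: 5/2  (≤ bound)
a_3 = 1: 8/3  (≤ bound)
a_4 = 4: 37/14  (≤ bound)
a_5 = 1: 45/17  (> 15, stop)

37/14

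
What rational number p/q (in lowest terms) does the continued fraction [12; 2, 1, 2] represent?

99/8

a_0 = 12: 12/1
a_1 = 2: 25/2
a_2 = 1: 37/3
a_3 = 2: 99/8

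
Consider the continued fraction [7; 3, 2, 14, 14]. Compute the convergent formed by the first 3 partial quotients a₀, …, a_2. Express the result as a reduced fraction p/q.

51/7

Start with 2.
3 + 1/(2/1) = 3 + 1/2 = 7/2
7 + 1/(7/2) = 7 + 2/7 = 51/7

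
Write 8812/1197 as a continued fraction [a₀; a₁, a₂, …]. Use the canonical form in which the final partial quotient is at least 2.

Apply division with remainder until the remainder is 0:
8812 = 7·1197 + 433, so a_0 = 7
1197 = 2·433 + 331, so a_1 = 2
433 = 1·331 + 102, so a_2 = 1
331 = 3·102 + 25, so a_3 = 3
102 = 4·25 + 2, so a_4 = 4
25 = 12·2 + 1, so a_5 = 12
2 = 2·1 + 0, so a_6 = 2

[7; 2, 1, 3, 4, 12, 2]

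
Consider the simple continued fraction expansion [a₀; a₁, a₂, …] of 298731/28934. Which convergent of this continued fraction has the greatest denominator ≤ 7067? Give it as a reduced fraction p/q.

a_0 = 10: 10/1  (≤ bound)
a_1 = 3: 31/3  (≤ bound)
a_2 = 12: 382/37  (≤ bound)
a_3 = 2: 795/77  (≤ bound)
a_4 = 1: 1177/114  (≤ bound)
a_5 = 15: 18450/1787  (≤ bound)
a_6 = 5: 93427/9049  (> 7067, stop)

18450/1787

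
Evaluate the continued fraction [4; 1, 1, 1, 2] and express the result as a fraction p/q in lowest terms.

37/8

Build up convergents one term at a time:
a_0 = 4: 4/1
a_1 = 1: 5/1
a_2 = 1: 9/2
a_3 = 1: 14/3
a_4 = 2: 37/8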